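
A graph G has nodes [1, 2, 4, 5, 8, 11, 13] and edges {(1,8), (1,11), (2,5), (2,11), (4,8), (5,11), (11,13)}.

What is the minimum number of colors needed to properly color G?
Clique number ω(G) = 3 (lower bound: χ ≥ ω).
The clique on [2, 5, 11] has size 3, forcing χ ≥ 3, and the coloring below uses 3 colors, so χ(G) = 3.
A valid 3-coloring: color 1: [8, 11]; color 2: [1, 4, 5, 13]; color 3: [2].

χ(G) = 3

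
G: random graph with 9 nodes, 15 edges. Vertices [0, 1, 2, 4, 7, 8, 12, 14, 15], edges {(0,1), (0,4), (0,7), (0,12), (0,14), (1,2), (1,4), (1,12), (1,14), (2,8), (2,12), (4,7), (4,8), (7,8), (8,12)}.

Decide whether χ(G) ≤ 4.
A valid 4-coloring: color 1: [0, 8, 15]; color 2: [1, 7]; color 3: [4, 12, 14]; color 4: [2].
(χ(G) = 4 ≤ 4.)

Yes, G is 4-colorable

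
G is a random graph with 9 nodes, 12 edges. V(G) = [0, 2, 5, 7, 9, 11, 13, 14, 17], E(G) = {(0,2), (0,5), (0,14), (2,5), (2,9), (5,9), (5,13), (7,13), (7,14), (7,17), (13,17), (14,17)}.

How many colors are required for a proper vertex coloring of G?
Clique number ω(G) = 3 (lower bound: χ ≥ ω).
The clique on [0, 2, 5] has size 3, forcing χ ≥ 3, and the coloring below uses 3 colors, so χ(G) = 3.
A valid 3-coloring: color 1: [5, 11, 17]; color 2: [2, 13, 14]; color 3: [0, 7, 9].

χ(G) = 3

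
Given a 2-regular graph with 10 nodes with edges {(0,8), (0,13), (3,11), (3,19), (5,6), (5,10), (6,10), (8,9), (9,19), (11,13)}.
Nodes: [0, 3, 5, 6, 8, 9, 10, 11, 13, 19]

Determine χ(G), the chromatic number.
χ(G) = 3

Clique number ω(G) = 3 (lower bound: χ ≥ ω).
The clique on [5, 6, 10] has size 3, forcing χ ≥ 3, and the coloring below uses 3 colors, so χ(G) = 3.
A valid 3-coloring: color 1: [0, 5, 11, 19]; color 2: [3, 8, 10, 13]; color 3: [6, 9].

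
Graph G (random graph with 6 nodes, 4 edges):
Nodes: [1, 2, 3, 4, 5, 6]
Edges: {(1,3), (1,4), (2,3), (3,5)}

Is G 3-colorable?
Yes, G is 3-colorable

A valid 3-coloring: color 1: [3, 4, 6]; color 2: [1, 2, 5].
(χ(G) = 2 ≤ 3.)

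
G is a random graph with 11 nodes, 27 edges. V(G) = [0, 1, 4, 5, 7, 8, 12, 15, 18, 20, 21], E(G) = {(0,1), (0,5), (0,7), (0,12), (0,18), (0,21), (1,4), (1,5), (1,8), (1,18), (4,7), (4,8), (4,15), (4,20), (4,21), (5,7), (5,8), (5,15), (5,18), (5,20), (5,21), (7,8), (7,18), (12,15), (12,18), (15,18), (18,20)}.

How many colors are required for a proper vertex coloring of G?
χ(G) = 4

Clique number ω(G) = 4 (lower bound: χ ≥ ω).
The clique on [0, 1, 5, 18] has size 4, forcing χ ≥ 4, and the coloring below uses 4 colors, so χ(G) = 4.
A valid 4-coloring: color 1: [4, 5, 12]; color 2: [8, 18, 21]; color 3: [0, 15, 20]; color 4: [1, 7].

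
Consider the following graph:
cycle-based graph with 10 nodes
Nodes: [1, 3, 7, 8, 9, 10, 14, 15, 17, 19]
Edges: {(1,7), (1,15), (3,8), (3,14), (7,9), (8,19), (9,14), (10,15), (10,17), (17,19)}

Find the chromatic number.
χ(G) = 2

Clique number ω(G) = 2 (lower bound: χ ≥ ω).
The graph is bipartite (no odd cycle), so 2 colors suffice: χ(G) = 2.
A valid 2-coloring: color 1: [1, 3, 9, 10, 19]; color 2: [7, 8, 14, 15, 17].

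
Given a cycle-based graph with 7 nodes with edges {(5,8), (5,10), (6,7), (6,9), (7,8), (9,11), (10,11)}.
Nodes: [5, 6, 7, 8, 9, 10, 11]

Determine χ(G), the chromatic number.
Clique number ω(G) = 2 (lower bound: χ ≥ ω).
Odd cycle [6, 9, 11, 10, 5, 8, 7] needs 3 colors (χ ≥ 3).
The coloring below uses 3 colors, so χ(G) = 3.
A valid 3-coloring: color 1: [6, 8, 11]; color 2: [7, 9, 10]; color 3: [5].

χ(G) = 3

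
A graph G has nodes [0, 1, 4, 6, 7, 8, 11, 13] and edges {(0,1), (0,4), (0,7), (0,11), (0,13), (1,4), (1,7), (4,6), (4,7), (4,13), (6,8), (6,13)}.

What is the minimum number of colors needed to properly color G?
Clique number ω(G) = 4 (lower bound: χ ≥ ω).
The clique on [0, 1, 4, 7] has size 4, forcing χ ≥ 4, and the coloring below uses 4 colors, so χ(G) = 4.
A valid 4-coloring: color 1: [4, 8, 11]; color 2: [0, 6]; color 3: [7, 13]; color 4: [1].

χ(G) = 4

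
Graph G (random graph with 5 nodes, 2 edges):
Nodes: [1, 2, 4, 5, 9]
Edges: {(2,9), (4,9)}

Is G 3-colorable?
A valid 3-coloring: color 1: [1, 5, 9]; color 2: [2, 4].
(χ(G) = 2 ≤ 3.)

Yes, G is 3-colorable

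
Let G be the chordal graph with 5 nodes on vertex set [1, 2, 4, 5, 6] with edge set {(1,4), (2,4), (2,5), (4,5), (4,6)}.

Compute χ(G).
Clique number ω(G) = 3 (lower bound: χ ≥ ω).
The clique on [2, 4, 5] has size 3, forcing χ ≥ 3, and the coloring below uses 3 colors, so χ(G) = 3.
A valid 3-coloring: color 1: [4]; color 2: [1, 5, 6]; color 3: [2].

χ(G) = 3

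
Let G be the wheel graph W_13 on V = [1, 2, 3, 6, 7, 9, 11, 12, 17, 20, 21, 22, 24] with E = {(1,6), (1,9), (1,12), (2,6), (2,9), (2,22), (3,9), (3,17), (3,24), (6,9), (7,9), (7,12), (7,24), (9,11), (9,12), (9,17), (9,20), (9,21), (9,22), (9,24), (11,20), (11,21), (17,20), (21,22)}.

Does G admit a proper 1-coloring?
No, G is not 1-colorable

The clique on vertices [1, 9, 12] has size 3 > 1, so it alone needs 3 colors.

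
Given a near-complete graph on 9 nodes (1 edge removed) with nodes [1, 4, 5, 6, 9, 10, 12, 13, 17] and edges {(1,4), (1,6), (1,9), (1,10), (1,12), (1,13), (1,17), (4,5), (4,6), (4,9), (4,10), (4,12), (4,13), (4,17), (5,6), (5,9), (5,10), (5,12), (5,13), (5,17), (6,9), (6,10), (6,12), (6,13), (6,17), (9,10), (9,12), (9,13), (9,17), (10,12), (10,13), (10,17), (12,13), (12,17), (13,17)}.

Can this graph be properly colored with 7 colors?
No, G is not 7-colorable

The clique on vertices [1, 4, 6, 9, 10, 12, 13, 17] has size 8 > 7, so it alone needs 8 colors.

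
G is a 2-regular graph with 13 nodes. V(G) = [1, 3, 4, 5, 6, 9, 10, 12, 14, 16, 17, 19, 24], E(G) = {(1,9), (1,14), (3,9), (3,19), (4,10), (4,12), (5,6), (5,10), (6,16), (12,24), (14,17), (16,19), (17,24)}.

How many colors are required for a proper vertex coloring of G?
Clique number ω(G) = 2 (lower bound: χ ≥ ω).
Odd cycle [19, 16, 6, 5, 10, 4, 12, 24, 17, 14, 1, 9, 3] needs 3 colors (χ ≥ 3).
The coloring below uses 3 colors, so χ(G) = 3.
A valid 3-coloring: color 1: [6, 9, 10, 14, 19, 24]; color 2: [1, 3, 4, 5, 16, 17]; color 3: [12].

χ(G) = 3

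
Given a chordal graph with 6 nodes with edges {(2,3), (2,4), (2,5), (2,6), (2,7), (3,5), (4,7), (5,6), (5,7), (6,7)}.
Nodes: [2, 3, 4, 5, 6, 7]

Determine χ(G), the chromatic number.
χ(G) = 4

Clique number ω(G) = 4 (lower bound: χ ≥ ω).
The clique on [2, 5, 6, 7] has size 4, forcing χ ≥ 4, and the coloring below uses 4 colors, so χ(G) = 4.
A valid 4-coloring: color 1: [2]; color 2: [4, 5]; color 3: [3, 7]; color 4: [6].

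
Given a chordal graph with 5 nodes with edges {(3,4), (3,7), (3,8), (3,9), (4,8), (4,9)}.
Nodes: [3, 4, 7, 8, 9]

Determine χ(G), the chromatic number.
Clique number ω(G) = 3 (lower bound: χ ≥ ω).
The clique on [3, 4, 8] has size 3, forcing χ ≥ 3, and the coloring below uses 3 colors, so χ(G) = 3.
A valid 3-coloring: color 1: [3]; color 2: [4, 7]; color 3: [8, 9].

χ(G) = 3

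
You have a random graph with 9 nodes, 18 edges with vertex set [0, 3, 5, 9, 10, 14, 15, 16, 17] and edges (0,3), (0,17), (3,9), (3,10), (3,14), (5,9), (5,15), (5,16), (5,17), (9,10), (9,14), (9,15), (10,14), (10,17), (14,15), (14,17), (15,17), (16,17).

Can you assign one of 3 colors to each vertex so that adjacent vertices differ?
The clique on vertices [3, 9, 10, 14] has size 4 > 3, so it alone needs 4 colors.

No, G is not 3-colorable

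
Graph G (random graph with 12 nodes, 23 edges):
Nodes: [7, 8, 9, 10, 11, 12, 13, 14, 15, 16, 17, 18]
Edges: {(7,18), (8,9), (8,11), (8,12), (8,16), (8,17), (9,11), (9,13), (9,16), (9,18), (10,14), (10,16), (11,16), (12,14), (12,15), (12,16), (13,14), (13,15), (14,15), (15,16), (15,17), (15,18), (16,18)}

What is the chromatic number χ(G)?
Clique number ω(G) = 4 (lower bound: χ ≥ ω).
The clique on [8, 9, 11, 16] has size 4, forcing χ ≥ 4, and the coloring below uses 4 colors, so χ(G) = 4.
A valid 4-coloring: color 1: [7, 14, 16, 17]; color 2: [8, 10, 15]; color 3: [9, 12]; color 4: [11, 13, 18].

χ(G) = 4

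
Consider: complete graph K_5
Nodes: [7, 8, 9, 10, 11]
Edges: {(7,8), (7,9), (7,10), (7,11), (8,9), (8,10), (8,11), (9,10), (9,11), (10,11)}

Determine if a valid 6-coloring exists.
A valid 6-coloring: color 1: [7]; color 2: [9]; color 3: [11]; color 4: [8]; color 5: [10].
(χ(G) = 5 ≤ 6.)

Yes, G is 6-colorable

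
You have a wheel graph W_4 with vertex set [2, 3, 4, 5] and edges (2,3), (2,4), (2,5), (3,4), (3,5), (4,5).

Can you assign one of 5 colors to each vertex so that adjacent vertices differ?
A valid 5-coloring: color 1: [2]; color 2: [3]; color 3: [4]; color 4: [5].
(χ(G) = 4 ≤ 5.)

Yes, G is 5-colorable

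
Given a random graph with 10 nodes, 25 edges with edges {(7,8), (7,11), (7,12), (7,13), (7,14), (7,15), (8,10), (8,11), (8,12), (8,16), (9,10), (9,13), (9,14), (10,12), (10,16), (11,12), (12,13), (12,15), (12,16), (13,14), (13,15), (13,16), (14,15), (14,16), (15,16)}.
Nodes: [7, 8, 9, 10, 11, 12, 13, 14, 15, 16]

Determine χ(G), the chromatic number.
χ(G) = 4

Clique number ω(G) = 4 (lower bound: χ ≥ ω).
The clique on [8, 10, 12, 16] has size 4, forcing χ ≥ 4, and the coloring below uses 4 colors, so χ(G) = 4.
A valid 4-coloring: color 1: [12, 14]; color 2: [8, 13]; color 3: [7, 9, 16]; color 4: [10, 11, 15].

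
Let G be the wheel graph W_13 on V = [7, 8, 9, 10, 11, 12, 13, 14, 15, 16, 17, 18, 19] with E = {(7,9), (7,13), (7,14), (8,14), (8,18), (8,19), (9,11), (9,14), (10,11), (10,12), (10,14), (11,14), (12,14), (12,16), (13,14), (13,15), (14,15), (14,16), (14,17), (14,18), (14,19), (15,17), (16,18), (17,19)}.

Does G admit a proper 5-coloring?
A valid 5-coloring: color 1: [14]; color 2: [8, 9, 10, 13, 16, 17]; color 3: [7, 11, 12, 15, 18, 19].
(χ(G) = 3 ≤ 5.)

Yes, G is 5-colorable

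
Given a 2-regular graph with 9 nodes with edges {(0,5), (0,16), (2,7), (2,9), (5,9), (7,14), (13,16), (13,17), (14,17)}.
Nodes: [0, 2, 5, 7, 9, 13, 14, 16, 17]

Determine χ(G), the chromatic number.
Clique number ω(G) = 2 (lower bound: χ ≥ ω).
Odd cycle [2, 9, 5, 0, 16, 13, 17, 14, 7] needs 3 colors (χ ≥ 3).
The coloring below uses 3 colors, so χ(G) = 3.
A valid 3-coloring: color 1: [2, 5, 13, 14]; color 2: [7, 9, 16, 17]; color 3: [0].

χ(G) = 3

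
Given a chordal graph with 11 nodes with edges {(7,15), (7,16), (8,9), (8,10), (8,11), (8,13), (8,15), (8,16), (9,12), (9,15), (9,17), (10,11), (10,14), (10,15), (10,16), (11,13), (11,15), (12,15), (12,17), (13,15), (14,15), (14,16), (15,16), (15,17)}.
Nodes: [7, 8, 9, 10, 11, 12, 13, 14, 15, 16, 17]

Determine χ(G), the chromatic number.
Clique number ω(G) = 4 (lower bound: χ ≥ ω).
The clique on [8, 10, 15, 16] has size 4, forcing χ ≥ 4, and the coloring below uses 4 colors, so χ(G) = 4.
A valid 4-coloring: color 1: [15]; color 2: [7, 8, 12, 14]; color 3: [9, 10, 13]; color 4: [11, 16, 17].

χ(G) = 4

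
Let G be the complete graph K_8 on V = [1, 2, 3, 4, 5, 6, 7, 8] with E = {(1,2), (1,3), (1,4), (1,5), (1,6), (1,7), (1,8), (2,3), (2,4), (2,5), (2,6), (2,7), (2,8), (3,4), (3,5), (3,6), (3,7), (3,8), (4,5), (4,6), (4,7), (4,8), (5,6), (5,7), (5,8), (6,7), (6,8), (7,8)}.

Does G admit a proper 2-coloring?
The clique on vertices [1, 2, 3, 4, 5, 6, 7, 8] has size 8 > 2, so it alone needs 8 colors.

No, G is not 2-colorable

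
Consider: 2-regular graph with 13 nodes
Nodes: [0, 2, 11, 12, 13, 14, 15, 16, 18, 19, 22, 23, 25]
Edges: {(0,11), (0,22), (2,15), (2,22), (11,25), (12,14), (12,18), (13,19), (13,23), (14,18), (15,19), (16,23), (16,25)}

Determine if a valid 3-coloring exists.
Yes, G is 3-colorable

A valid 3-coloring: color 1: [11, 13, 15, 16, 18, 22]; color 2: [0, 2, 14, 19, 23, 25]; color 3: [12].
(χ(G) = 3 ≤ 3.)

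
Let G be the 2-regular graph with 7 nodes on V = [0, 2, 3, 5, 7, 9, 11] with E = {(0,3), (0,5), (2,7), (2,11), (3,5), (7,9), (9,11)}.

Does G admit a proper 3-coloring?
A valid 3-coloring: color 1: [0, 7, 11]; color 2: [2, 3, 9]; color 3: [5].
(χ(G) = 3 ≤ 3.)

Yes, G is 3-colorable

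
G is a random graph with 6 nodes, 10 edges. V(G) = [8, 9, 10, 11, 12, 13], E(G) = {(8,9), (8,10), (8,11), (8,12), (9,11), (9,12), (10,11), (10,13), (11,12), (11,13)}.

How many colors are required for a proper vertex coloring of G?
Clique number ω(G) = 4 (lower bound: χ ≥ ω).
The clique on [8, 9, 11, 12] has size 4, forcing χ ≥ 4, and the coloring below uses 4 colors, so χ(G) = 4.
A valid 4-coloring: color 1: [11]; color 2: [8, 13]; color 3: [9, 10]; color 4: [12].

χ(G) = 4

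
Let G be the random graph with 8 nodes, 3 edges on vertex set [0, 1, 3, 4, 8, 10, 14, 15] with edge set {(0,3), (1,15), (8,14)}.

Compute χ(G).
Clique number ω(G) = 2 (lower bound: χ ≥ ω).
The graph is bipartite (no odd cycle), so 2 colors suffice: χ(G) = 2.
A valid 2-coloring: color 1: [1, 3, 4, 10, 14]; color 2: [0, 8, 15].

χ(G) = 2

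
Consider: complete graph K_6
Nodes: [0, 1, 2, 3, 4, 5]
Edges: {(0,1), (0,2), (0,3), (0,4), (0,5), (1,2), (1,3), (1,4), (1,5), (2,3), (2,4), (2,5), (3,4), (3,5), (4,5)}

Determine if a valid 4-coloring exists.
The clique on vertices [0, 1, 2, 3, 4, 5] has size 6 > 4, so it alone needs 6 colors.

No, G is not 4-colorable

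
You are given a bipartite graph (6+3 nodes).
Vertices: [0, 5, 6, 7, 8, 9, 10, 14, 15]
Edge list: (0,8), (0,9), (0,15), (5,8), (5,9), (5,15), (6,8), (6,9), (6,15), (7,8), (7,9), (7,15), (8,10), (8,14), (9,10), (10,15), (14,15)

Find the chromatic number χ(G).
χ(G) = 2

Clique number ω(G) = 2 (lower bound: χ ≥ ω).
The graph is bipartite (no odd cycle), so 2 colors suffice: χ(G) = 2.
A valid 2-coloring: color 1: [8, 9, 15]; color 2: [0, 5, 6, 7, 10, 14].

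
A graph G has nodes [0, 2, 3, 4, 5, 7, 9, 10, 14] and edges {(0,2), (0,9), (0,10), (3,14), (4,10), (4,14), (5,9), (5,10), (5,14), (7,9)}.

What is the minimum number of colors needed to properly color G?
Clique number ω(G) = 2 (lower bound: χ ≥ ω).
The graph is bipartite (no odd cycle), so 2 colors suffice: χ(G) = 2.
A valid 2-coloring: color 1: [2, 9, 10, 14]; color 2: [0, 3, 4, 5, 7].

χ(G) = 2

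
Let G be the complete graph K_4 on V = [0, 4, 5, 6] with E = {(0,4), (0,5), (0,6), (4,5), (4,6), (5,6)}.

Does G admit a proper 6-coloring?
Yes, G is 6-colorable

A valid 6-coloring: color 1: [4]; color 2: [0]; color 3: [6]; color 4: [5].
(χ(G) = 4 ≤ 6.)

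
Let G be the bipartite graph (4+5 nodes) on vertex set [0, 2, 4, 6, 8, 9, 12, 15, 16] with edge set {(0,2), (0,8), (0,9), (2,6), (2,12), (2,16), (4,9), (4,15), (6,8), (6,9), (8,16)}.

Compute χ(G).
Clique number ω(G) = 2 (lower bound: χ ≥ ω).
The graph is bipartite (no odd cycle), so 2 colors suffice: χ(G) = 2.
A valid 2-coloring: color 1: [2, 8, 9, 15]; color 2: [0, 4, 6, 12, 16].

χ(G) = 2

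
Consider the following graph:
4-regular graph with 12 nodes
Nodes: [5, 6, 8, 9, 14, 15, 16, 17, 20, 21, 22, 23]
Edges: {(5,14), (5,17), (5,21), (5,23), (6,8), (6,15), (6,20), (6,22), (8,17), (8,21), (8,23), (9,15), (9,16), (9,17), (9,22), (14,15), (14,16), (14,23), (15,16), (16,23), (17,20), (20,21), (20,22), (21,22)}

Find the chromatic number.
χ(G) = 3

Clique number ω(G) = 3 (lower bound: χ ≥ ω).
The clique on [5, 14, 23] has size 3, forcing χ ≥ 3, and the coloring below uses 3 colors, so χ(G) = 3.
A valid 3-coloring: color 1: [5, 8, 16, 20]; color 2: [15, 17, 22, 23]; color 3: [6, 9, 14, 21].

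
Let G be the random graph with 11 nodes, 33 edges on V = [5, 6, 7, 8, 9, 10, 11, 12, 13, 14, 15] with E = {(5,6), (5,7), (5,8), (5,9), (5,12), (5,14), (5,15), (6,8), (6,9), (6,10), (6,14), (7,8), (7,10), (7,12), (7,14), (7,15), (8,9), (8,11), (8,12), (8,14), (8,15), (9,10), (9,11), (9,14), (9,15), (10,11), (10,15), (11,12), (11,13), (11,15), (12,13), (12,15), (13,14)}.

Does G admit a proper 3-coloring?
No, G is not 3-colorable

The clique on vertices [5, 6, 8, 9, 14] has size 5 > 3, so it alone needs 5 colors.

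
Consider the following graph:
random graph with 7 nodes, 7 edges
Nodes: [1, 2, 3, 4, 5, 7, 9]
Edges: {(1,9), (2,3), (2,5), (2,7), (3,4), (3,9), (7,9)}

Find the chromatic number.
Clique number ω(G) = 2 (lower bound: χ ≥ ω).
The graph is bipartite (no odd cycle), so 2 colors suffice: χ(G) = 2.
A valid 2-coloring: color 1: [1, 3, 5, 7]; color 2: [2, 4, 9].

χ(G) = 2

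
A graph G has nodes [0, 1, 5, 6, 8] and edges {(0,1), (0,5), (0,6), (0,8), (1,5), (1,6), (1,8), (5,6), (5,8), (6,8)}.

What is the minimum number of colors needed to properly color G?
χ(G) = 5

Clique number ω(G) = 5 (lower bound: χ ≥ ω).
The clique on [0, 1, 5, 6, 8] has size 5, forcing χ ≥ 5, and the coloring below uses 5 colors, so χ(G) = 5.
A valid 5-coloring: color 1: [0]; color 2: [1]; color 3: [5]; color 4: [8]; color 5: [6].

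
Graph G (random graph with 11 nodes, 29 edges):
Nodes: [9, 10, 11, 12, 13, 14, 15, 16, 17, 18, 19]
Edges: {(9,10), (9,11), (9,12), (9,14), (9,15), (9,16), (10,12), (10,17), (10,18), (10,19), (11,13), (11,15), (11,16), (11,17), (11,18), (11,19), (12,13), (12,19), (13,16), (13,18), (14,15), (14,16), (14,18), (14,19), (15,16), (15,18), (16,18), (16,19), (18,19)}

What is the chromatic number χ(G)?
Clique number ω(G) = 4 (lower bound: χ ≥ ω).
The clique on [9, 11, 15, 16] has size 4, forcing χ ≥ 4, and the coloring below uses 4 colors, so χ(G) = 4.
A valid 4-coloring: color 1: [10, 16]; color 2: [9, 17, 18]; color 3: [11, 12, 14]; color 4: [13, 15, 19].

χ(G) = 4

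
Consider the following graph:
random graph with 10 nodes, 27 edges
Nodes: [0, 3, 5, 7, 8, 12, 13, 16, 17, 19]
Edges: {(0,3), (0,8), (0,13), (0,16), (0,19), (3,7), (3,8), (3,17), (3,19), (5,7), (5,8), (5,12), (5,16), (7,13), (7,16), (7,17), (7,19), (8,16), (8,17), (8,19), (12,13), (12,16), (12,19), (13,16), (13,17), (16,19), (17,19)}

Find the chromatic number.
Clique number ω(G) = 4 (lower bound: χ ≥ ω).
The clique on [0, 8, 16, 19] has size 4, forcing χ ≥ 4, and the coloring below uses 4 colors, so χ(G) = 4.
A valid 4-coloring: color 1: [5, 13, 19]; color 2: [3, 16]; color 3: [7, 8, 12]; color 4: [0, 17].

χ(G) = 4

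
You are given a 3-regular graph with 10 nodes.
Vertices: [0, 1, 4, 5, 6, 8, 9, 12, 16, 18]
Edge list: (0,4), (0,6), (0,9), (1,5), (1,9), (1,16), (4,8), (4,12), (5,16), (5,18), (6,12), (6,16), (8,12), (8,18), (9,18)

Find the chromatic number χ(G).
χ(G) = 3

Clique number ω(G) = 3 (lower bound: χ ≥ ω).
The clique on [1, 5, 16] has size 3, forcing χ ≥ 3, and the coloring below uses 3 colors, so χ(G) = 3.
A valid 3-coloring: color 1: [1, 4, 6, 18]; color 2: [9, 12, 16]; color 3: [0, 5, 8].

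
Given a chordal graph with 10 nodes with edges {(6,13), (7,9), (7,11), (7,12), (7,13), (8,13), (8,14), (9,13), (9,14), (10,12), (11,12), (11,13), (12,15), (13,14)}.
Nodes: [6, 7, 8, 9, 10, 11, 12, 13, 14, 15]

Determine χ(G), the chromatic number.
χ(G) = 3

Clique number ω(G) = 3 (lower bound: χ ≥ ω).
The clique on [7, 11, 12] has size 3, forcing χ ≥ 3, and the coloring below uses 3 colors, so χ(G) = 3.
A valid 3-coloring: color 1: [12, 13]; color 2: [6, 7, 10, 14, 15]; color 3: [8, 9, 11].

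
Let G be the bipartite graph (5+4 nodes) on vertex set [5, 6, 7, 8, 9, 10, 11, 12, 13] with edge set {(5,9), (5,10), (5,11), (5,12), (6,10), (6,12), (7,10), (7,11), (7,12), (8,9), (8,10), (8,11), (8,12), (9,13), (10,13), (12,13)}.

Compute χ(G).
Clique number ω(G) = 2 (lower bound: χ ≥ ω).
The graph is bipartite (no odd cycle), so 2 colors suffice: χ(G) = 2.
A valid 2-coloring: color 1: [9, 10, 11, 12]; color 2: [5, 6, 7, 8, 13].

χ(G) = 2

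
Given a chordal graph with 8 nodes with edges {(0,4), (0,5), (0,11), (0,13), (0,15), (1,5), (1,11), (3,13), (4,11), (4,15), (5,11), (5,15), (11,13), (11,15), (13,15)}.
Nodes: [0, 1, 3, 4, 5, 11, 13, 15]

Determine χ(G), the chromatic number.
χ(G) = 4

Clique number ω(G) = 4 (lower bound: χ ≥ ω).
The clique on [0, 11, 13, 15] has size 4, forcing χ ≥ 4, and the coloring below uses 4 colors, so χ(G) = 4.
A valid 4-coloring: color 1: [3, 11]; color 2: [1, 15]; color 3: [0]; color 4: [4, 5, 13].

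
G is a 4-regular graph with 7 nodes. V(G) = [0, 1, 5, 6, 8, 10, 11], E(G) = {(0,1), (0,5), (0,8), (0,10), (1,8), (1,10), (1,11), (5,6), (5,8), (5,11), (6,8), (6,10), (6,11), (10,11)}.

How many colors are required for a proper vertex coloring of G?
χ(G) = 4

Clique number ω(G) = 3 (lower bound: χ ≥ ω).
Suppose a proper 3-coloring c exists. The clique [0, 1, 8] takes 3 distinct colors; by symmetry let c(0) = 1, c(1) = 2, c(8) = 3.
- Vertex 5: neighbors [0, 8] already have colors [1, 3] ⇒ c(5) = 2.
- Vertex 6: neighbors [5, 8] already have colors [2, 3] ⇒ c(6) = 1.
- Vertex 10: neighbors [0, 1] already have colors [1, 2] ⇒ c(10) = 3.
- Vertex 11: neighbors [6, 1, 10] already have colors [1, 2, 3] — all 3 colors blocked. Contradiction.
The forced assignments end in a contradiction, so G has no proper 3-coloring (χ ≥ 4).
The coloring below uses 4 colors, so χ(G) = 4.
A valid 4-coloring: color 1: [8, 11]; color 2: [0, 6]; color 3: [5, 10]; color 4: [1].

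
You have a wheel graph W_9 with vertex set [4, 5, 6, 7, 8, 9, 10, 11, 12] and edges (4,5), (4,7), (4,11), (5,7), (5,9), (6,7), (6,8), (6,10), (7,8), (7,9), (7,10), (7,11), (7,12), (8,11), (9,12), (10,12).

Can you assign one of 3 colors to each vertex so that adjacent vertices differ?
Yes, G is 3-colorable

A valid 3-coloring: color 1: [7]; color 2: [5, 6, 11, 12]; color 3: [4, 8, 9, 10].
(χ(G) = 3 ≤ 3.)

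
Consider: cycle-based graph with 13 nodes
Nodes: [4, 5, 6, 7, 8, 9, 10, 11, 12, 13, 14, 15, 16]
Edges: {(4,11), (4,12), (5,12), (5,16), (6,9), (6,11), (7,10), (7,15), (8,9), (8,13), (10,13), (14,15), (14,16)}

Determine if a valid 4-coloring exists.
Yes, G is 4-colorable

A valid 4-coloring: color 1: [8, 10, 11, 12, 15, 16]; color 2: [4, 5, 7, 9, 13, 14]; color 3: [6].
(χ(G) = 3 ≤ 4.)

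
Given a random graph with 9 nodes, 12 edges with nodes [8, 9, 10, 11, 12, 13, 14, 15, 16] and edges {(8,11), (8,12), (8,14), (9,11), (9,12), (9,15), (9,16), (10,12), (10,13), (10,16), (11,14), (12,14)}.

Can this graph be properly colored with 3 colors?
Yes, G is 3-colorable

A valid 3-coloring: color 1: [11, 12, 13, 15, 16]; color 2: [8, 9, 10]; color 3: [14].
(χ(G) = 3 ≤ 3.)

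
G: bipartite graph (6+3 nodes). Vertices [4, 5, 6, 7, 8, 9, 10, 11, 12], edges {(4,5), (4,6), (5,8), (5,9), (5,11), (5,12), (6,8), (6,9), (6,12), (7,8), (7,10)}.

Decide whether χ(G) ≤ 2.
A valid 2-coloring: color 1: [5, 6, 7]; color 2: [4, 8, 9, 10, 11, 12].
(χ(G) = 2 ≤ 2.)

Yes, G is 2-colorable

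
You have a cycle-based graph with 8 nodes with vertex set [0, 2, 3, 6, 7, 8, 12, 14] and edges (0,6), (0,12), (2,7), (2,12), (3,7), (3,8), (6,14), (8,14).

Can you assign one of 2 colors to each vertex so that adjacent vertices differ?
Yes, G is 2-colorable

A valid 2-coloring: color 1: [6, 7, 8, 12]; color 2: [0, 2, 3, 14].
(χ(G) = 2 ≤ 2.)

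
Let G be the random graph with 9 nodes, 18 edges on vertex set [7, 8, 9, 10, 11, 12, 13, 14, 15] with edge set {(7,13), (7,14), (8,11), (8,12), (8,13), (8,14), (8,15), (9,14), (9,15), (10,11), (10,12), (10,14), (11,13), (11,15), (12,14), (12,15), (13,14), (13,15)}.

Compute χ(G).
Clique number ω(G) = 4 (lower bound: χ ≥ ω).
The clique on [8, 11, 13, 15] has size 4, forcing χ ≥ 4, and the coloring below uses 4 colors, so χ(G) = 4.
A valid 4-coloring: color 1: [14, 15]; color 2: [7, 8, 9, 10]; color 3: [12, 13]; color 4: [11].

χ(G) = 4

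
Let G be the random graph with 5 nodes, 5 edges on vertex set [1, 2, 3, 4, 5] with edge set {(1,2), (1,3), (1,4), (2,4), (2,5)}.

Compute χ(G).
Clique number ω(G) = 3 (lower bound: χ ≥ ω).
The clique on [1, 2, 4] has size 3, forcing χ ≥ 3, and the coloring below uses 3 colors, so χ(G) = 3.
A valid 3-coloring: color 1: [2, 3]; color 2: [1, 5]; color 3: [4].

χ(G) = 3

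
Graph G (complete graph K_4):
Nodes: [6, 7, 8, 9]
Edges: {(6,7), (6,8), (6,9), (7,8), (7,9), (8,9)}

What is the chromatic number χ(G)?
χ(G) = 4

Clique number ω(G) = 4 (lower bound: χ ≥ ω).
The clique on [6, 7, 8, 9] has size 4, forcing χ ≥ 4, and the coloring below uses 4 colors, so χ(G) = 4.
A valid 4-coloring: color 1: [8]; color 2: [6]; color 3: [7]; color 4: [9].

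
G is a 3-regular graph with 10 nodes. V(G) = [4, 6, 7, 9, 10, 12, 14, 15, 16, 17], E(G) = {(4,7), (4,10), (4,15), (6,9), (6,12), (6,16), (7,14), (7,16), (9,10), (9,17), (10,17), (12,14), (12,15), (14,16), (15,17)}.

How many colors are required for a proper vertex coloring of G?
χ(G) = 3

Clique number ω(G) = 3 (lower bound: χ ≥ ω).
The clique on [9, 10, 17] has size 3, forcing χ ≥ 3, and the coloring below uses 3 colors, so χ(G) = 3.
A valid 3-coloring: color 1: [6, 7, 10, 15]; color 2: [4, 9, 12, 16]; color 3: [14, 17].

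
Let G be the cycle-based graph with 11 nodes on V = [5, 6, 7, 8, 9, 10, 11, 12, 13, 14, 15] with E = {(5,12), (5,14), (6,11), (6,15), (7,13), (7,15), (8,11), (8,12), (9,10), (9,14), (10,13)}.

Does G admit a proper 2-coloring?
No, G is not 2-colorable

Odd cycle [13, 7, 15, 6, 11, 8, 12, 5, 14, 9, 10] needs 3 colors (χ ≥ 3).
Hence χ(G) ≥ 3 > 2, so no proper 2-coloring exists.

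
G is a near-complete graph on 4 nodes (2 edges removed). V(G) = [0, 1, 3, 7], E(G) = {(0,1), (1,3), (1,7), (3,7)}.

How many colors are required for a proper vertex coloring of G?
χ(G) = 3

Clique number ω(G) = 3 (lower bound: χ ≥ ω).
The clique on [1, 3, 7] has size 3, forcing χ ≥ 3, and the coloring below uses 3 colors, so χ(G) = 3.
A valid 3-coloring: color 1: [1]; color 2: [0, 7]; color 3: [3].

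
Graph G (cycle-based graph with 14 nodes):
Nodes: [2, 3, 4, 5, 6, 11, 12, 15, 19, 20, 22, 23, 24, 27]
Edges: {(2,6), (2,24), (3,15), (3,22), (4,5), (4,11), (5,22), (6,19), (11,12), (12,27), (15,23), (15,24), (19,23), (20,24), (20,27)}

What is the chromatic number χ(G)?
χ(G) = 2

Clique number ω(G) = 2 (lower bound: χ ≥ ω).
The graph is bipartite (no odd cycle), so 2 colors suffice: χ(G) = 2.
A valid 2-coloring: color 1: [2, 4, 12, 15, 19, 20, 22]; color 2: [3, 5, 6, 11, 23, 24, 27].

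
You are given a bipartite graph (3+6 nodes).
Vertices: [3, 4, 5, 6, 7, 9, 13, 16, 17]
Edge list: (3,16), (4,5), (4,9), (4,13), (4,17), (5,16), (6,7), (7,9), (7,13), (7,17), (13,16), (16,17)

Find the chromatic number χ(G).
Clique number ω(G) = 2 (lower bound: χ ≥ ω).
The graph is bipartite (no odd cycle), so 2 colors suffice: χ(G) = 2.
A valid 2-coloring: color 1: [4, 7, 16]; color 2: [3, 5, 6, 9, 13, 17].

χ(G) = 2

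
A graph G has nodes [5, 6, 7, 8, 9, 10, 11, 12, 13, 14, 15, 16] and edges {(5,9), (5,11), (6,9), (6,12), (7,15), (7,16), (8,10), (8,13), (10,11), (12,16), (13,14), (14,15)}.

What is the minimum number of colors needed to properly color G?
χ(G) = 2

Clique number ω(G) = 2 (lower bound: χ ≥ ω).
The graph is bipartite (no odd cycle), so 2 colors suffice: χ(G) = 2.
A valid 2-coloring: color 1: [7, 8, 9, 11, 12, 14]; color 2: [5, 6, 10, 13, 15, 16].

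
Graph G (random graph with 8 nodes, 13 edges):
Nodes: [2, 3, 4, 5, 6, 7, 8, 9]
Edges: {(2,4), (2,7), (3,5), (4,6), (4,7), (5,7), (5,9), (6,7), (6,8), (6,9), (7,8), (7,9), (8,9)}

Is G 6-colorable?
Yes, G is 6-colorable

A valid 6-coloring: color 1: [3, 7]; color 2: [4, 9]; color 3: [2, 5, 6]; color 4: [8].
(χ(G) = 4 ≤ 6.)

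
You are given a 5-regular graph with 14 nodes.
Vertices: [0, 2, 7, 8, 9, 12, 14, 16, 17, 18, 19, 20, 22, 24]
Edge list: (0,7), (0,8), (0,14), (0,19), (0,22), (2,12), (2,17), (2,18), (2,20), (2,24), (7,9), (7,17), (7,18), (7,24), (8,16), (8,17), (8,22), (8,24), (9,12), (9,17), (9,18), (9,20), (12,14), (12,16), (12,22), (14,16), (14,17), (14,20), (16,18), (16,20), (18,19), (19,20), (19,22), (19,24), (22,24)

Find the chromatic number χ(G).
Clique number ω(G) = 3 (lower bound: χ ≥ ω).
The clique on [0, 8, 22] has size 3, forcing χ ≥ 3, and the coloring below uses 3 colors, so χ(G) = 3.
A valid 3-coloring: color 1: [0, 12, 17, 18, 20, 24]; color 2: [2, 9, 16, 22]; color 3: [7, 8, 14, 19].

χ(G) = 3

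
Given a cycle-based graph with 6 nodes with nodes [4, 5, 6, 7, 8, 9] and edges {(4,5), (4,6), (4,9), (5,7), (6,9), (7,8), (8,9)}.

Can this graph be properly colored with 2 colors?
The clique on vertices [4, 6, 9] has size 3 > 2, so it alone needs 3 colors.

No, G is not 2-colorable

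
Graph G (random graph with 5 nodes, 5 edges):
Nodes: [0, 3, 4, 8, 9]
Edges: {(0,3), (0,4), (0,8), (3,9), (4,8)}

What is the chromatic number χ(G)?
χ(G) = 3

Clique number ω(G) = 3 (lower bound: χ ≥ ω).
The clique on [0, 4, 8] has size 3, forcing χ ≥ 3, and the coloring below uses 3 colors, so χ(G) = 3.
A valid 3-coloring: color 1: [0, 9]; color 2: [3, 8]; color 3: [4].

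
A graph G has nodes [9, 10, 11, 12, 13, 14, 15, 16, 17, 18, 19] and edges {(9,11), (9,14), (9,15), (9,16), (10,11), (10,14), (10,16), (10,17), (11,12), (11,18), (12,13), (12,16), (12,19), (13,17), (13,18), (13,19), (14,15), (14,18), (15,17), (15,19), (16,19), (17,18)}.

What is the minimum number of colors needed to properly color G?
Clique number ω(G) = 3 (lower bound: χ ≥ ω).
The clique on [9, 14, 15] has size 3, forcing χ ≥ 3, and the coloring below uses 3 colors, so χ(G) = 3.
A valid 3-coloring: color 1: [12, 14, 17]; color 2: [9, 10, 18, 19]; color 3: [11, 13, 15, 16].

χ(G) = 3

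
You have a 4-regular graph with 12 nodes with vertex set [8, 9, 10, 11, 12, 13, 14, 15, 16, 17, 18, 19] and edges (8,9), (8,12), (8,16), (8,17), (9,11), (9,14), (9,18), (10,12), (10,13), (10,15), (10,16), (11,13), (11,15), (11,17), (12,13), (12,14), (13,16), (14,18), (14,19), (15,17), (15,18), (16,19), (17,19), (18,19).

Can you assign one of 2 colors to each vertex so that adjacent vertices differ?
The clique on vertices [10, 13, 16] has size 3 > 2, so it alone needs 3 colors.

No, G is not 2-colorable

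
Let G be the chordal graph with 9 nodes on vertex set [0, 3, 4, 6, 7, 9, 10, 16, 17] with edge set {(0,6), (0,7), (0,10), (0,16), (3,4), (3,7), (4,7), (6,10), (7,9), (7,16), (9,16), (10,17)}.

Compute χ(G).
χ(G) = 3

Clique number ω(G) = 3 (lower bound: χ ≥ ω).
The clique on [0, 6, 10] has size 3, forcing χ ≥ 3, and the coloring below uses 3 colors, so χ(G) = 3.
A valid 3-coloring: color 1: [7, 10]; color 2: [0, 3, 9, 17]; color 3: [4, 6, 16].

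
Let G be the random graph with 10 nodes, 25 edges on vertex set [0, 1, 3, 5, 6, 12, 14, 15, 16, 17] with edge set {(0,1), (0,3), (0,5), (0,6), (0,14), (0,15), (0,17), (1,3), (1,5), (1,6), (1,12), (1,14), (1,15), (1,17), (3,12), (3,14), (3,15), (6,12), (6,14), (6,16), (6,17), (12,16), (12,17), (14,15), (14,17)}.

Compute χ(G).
Clique number ω(G) = 5 (lower bound: χ ≥ ω).
The clique on [0, 1, 6, 14, 17] has size 5, forcing χ ≥ 5, and the coloring below uses 5 colors, so χ(G) = 5.
A valid 5-coloring: color 1: [1, 16]; color 2: [0, 12]; color 3: [5, 14]; color 4: [3, 6]; color 5: [15, 17].

χ(G) = 5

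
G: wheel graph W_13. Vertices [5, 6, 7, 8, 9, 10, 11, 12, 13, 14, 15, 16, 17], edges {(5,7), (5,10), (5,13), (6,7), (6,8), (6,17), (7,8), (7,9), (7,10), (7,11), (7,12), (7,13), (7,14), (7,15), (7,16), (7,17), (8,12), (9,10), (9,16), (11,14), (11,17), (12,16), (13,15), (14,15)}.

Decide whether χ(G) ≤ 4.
Yes, G is 4-colorable

A valid 4-coloring: color 1: [7]; color 2: [5, 6, 9, 11, 12, 15]; color 3: [8, 10, 13, 14, 16, 17].
(χ(G) = 3 ≤ 4.)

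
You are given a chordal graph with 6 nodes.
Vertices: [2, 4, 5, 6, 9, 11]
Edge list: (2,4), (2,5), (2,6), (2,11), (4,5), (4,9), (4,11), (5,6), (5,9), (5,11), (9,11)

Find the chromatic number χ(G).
χ(G) = 4

Clique number ω(G) = 4 (lower bound: χ ≥ ω).
The clique on [4, 5, 9, 11] has size 4, forcing χ ≥ 4, and the coloring below uses 4 colors, so χ(G) = 4.
A valid 4-coloring: color 1: [5]; color 2: [4, 6]; color 3: [2, 9]; color 4: [11].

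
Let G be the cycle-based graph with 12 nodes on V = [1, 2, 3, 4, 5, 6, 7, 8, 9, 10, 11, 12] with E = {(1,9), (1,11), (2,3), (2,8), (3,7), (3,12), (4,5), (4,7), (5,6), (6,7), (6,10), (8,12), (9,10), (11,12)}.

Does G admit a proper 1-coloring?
No, G is not 1-colorable

Edge (1,9) forces its endpoints to differ, so 1 color is not enough.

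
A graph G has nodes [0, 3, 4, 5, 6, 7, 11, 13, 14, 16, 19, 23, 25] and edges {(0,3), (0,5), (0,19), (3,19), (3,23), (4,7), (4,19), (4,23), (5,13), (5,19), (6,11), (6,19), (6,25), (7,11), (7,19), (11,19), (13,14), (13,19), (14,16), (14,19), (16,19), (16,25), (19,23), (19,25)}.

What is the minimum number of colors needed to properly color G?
Clique number ω(G) = 3 (lower bound: χ ≥ ω).
The clique on [0, 3, 19] has size 3, forcing χ ≥ 3, and the coloring below uses 3 colors, so χ(G) = 3.
A valid 3-coloring: color 1: [19]; color 2: [0, 6, 7, 13, 16, 23]; color 3: [3, 4, 5, 11, 14, 25].

χ(G) = 3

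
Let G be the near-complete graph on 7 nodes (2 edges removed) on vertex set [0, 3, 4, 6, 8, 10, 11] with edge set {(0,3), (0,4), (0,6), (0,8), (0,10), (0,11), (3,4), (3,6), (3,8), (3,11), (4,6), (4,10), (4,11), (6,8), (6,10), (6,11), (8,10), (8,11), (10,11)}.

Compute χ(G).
Clique number ω(G) = 5 (lower bound: χ ≥ ω).
The clique on [0, 6, 8, 10, 11] has size 5, forcing χ ≥ 5, and the coloring below uses 5 colors, so χ(G) = 5.
A valid 5-coloring: color 1: [6]; color 2: [11]; color 3: [0]; color 4: [3, 10]; color 5: [4, 8].

χ(G) = 5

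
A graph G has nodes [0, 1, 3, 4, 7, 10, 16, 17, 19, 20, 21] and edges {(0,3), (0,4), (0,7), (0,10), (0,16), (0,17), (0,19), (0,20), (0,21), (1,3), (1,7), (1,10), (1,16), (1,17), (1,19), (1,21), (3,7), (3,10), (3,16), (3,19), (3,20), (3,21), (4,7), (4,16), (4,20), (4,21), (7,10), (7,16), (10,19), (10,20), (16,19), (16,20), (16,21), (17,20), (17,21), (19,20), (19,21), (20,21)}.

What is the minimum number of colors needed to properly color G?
Clique number ω(G) = 6 (lower bound: χ ≥ ω).
The clique on [0, 3, 16, 19, 20, 21] has size 6, forcing χ ≥ 6, and the coloring below uses 6 colors, so χ(G) = 6.
A valid 6-coloring: color 1: [0, 1]; color 2: [7, 20]; color 3: [10, 21]; color 4: [3, 4, 17]; color 5: [16]; color 6: [19].

χ(G) = 6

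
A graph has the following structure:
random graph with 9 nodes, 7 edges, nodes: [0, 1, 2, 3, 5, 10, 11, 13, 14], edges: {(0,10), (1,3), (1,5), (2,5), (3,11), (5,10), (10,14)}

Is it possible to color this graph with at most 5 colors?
Yes, G is 5-colorable

A valid 5-coloring: color 1: [1, 2, 10, 11, 13]; color 2: [0, 3, 5, 14].
(χ(G) = 2 ≤ 5.)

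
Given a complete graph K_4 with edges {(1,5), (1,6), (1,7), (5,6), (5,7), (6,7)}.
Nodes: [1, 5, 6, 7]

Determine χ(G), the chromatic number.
χ(G) = 4

Clique number ω(G) = 4 (lower bound: χ ≥ ω).
The clique on [1, 5, 6, 7] has size 4, forcing χ ≥ 4, and the coloring below uses 4 colors, so χ(G) = 4.
A valid 4-coloring: color 1: [7]; color 2: [6]; color 3: [1]; color 4: [5].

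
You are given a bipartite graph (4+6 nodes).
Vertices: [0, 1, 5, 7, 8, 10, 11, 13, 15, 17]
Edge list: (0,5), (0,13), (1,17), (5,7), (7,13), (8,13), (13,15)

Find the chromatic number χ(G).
Clique number ω(G) = 2 (lower bound: χ ≥ ω).
The graph is bipartite (no odd cycle), so 2 colors suffice: χ(G) = 2.
A valid 2-coloring: color 1: [5, 10, 11, 13, 17]; color 2: [0, 1, 7, 8, 15].

χ(G) = 2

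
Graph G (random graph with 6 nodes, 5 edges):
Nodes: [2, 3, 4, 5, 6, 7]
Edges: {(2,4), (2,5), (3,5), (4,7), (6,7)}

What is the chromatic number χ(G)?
χ(G) = 2

Clique number ω(G) = 2 (lower bound: χ ≥ ω).
The graph is bipartite (no odd cycle), so 2 colors suffice: χ(G) = 2.
A valid 2-coloring: color 1: [2, 3, 7]; color 2: [4, 5, 6].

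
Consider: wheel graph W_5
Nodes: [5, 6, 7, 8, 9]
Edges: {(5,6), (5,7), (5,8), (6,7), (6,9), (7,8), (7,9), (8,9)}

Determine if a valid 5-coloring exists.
A valid 5-coloring: color 1: [7]; color 2: [5, 9]; color 3: [6, 8].
(χ(G) = 3 ≤ 5.)

Yes, G is 5-colorable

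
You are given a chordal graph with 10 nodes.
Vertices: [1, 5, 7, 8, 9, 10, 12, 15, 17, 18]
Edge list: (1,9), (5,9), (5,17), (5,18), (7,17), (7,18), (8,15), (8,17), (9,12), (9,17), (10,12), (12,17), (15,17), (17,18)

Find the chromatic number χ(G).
χ(G) = 3

Clique number ω(G) = 3 (lower bound: χ ≥ ω).
The clique on [5, 9, 17] has size 3, forcing χ ≥ 3, and the coloring below uses 3 colors, so χ(G) = 3.
A valid 3-coloring: color 1: [1, 10, 17]; color 2: [9, 15, 18]; color 3: [5, 7, 8, 12].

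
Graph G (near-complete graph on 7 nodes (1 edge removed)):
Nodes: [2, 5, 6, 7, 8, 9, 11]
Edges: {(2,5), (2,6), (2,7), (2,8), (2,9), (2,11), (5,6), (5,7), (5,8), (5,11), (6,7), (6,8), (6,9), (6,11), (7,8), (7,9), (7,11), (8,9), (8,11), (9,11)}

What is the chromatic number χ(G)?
Clique number ω(G) = 6 (lower bound: χ ≥ ω).
The clique on [2, 6, 7, 8, 9, 11] has size 6, forcing χ ≥ 6, and the coloring below uses 6 colors, so χ(G) = 6.
A valid 6-coloring: color 1: [6]; color 2: [11]; color 3: [7]; color 4: [8]; color 5: [2]; color 6: [5, 9].

χ(G) = 6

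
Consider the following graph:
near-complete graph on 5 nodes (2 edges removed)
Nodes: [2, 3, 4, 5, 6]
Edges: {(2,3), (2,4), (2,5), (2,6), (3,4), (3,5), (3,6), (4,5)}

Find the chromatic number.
χ(G) = 4

Clique number ω(G) = 4 (lower bound: χ ≥ ω).
The clique on [2, 3, 4, 5] has size 4, forcing χ ≥ 4, and the coloring below uses 4 colors, so χ(G) = 4.
A valid 4-coloring: color 1: [3]; color 2: [2]; color 3: [5, 6]; color 4: [4].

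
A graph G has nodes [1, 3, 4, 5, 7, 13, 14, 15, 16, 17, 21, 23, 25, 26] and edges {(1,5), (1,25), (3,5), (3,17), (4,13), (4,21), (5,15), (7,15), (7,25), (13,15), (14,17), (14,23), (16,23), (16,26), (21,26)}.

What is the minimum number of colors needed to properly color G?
Clique number ω(G) = 2 (lower bound: χ ≥ ω).
Odd cycle [7, 25, 1, 5, 15] needs 3 colors (χ ≥ 3).
The coloring below uses 3 colors, so χ(G) = 3.
A valid 3-coloring: color 1: [3, 4, 14, 15, 25, 26]; color 2: [5, 7, 13, 16, 17, 21]; color 3: [1, 23].

χ(G) = 3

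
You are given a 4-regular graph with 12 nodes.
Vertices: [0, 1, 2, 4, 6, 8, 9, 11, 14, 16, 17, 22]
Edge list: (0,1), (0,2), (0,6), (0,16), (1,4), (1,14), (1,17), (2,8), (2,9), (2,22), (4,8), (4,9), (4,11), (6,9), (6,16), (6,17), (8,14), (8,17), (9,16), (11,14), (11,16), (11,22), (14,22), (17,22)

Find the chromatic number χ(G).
χ(G) = 3

Clique number ω(G) = 3 (lower bound: χ ≥ ω).
The clique on [0, 6, 16] has size 3, forcing χ ≥ 3, and the coloring below uses 3 colors, so χ(G) = 3.
A valid 3-coloring: color 1: [0, 9, 11, 17]; color 2: [2, 4, 14, 16]; color 3: [1, 6, 8, 22].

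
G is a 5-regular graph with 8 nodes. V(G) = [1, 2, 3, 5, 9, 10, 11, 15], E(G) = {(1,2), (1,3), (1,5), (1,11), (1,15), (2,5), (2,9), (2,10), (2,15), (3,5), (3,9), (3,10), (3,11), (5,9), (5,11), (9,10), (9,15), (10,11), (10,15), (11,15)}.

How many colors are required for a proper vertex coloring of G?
χ(G) = 4

Clique number ω(G) = 4 (lower bound: χ ≥ ω).
The clique on [1, 3, 5, 11] has size 4, forcing χ ≥ 4, and the coloring below uses 4 colors, so χ(G) = 4.
A valid 4-coloring: color 1: [2, 3]; color 2: [5, 15]; color 3: [1, 10]; color 4: [9, 11].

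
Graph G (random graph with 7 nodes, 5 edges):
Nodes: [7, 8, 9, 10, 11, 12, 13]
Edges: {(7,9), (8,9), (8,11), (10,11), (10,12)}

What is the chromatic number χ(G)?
χ(G) = 2

Clique number ω(G) = 2 (lower bound: χ ≥ ω).
The graph is bipartite (no odd cycle), so 2 colors suffice: χ(G) = 2.
A valid 2-coloring: color 1: [7, 8, 10, 13]; color 2: [9, 11, 12].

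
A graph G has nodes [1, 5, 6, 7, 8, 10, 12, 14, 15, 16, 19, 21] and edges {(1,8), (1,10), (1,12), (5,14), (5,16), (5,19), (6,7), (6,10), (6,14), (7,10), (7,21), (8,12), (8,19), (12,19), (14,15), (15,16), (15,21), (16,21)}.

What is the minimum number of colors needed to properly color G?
Clique number ω(G) = 3 (lower bound: χ ≥ ω).
The clique on [1, 8, 12] has size 3, forcing χ ≥ 3, and the coloring below uses 3 colors, so χ(G) = 3.
A valid 3-coloring: color 1: [10, 12, 14, 21]; color 2: [5, 6, 8, 15]; color 3: [1, 7, 16, 19].

χ(G) = 3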